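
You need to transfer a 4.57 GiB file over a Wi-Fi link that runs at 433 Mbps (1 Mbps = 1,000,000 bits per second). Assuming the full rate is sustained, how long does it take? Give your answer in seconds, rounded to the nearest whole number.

4.57 GiB = 4,907,000,135.68 bytes = 39,256,001,085.44 bits
433 Mbps = 433,000,000 bits/s
time = 39,256,001,085.44 / 433,000,000 = 91 s

91 seconds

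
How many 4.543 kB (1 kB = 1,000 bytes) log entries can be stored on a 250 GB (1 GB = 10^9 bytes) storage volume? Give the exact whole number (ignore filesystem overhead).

55,029,716

Capacity: 250 GB = 250,000,000,000 bytes
Per item: 4.543 kB = 4,543 bytes
⌊250,000,000,000 / 4,543⌋ = 55,029,716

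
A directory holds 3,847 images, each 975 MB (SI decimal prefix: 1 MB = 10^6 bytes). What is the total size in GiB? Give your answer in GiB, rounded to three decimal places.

3,493.228 GiB

Total = 3,847 × 975 MB = 3,750,825 MB
= 3,750,825 × 1,000,000 bytes = 3,750,825,000,000 bytes
1 GiB = 1,073,741,824 bytes
3,750,825,000,000 / 1,073,741,824 = 3,493.228 GiB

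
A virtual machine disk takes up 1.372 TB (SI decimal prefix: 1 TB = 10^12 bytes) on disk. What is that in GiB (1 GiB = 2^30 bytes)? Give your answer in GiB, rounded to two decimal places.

1.372 TB = 1.372 × 10^12 bytes = 1,372,000,000,000 bytes
1 GiB = 2^30 bytes = 1,073,741,824 bytes
1,372,000,000,000 / 1,073,741,824 = 1,277.77 GiB

1,277.77 GiB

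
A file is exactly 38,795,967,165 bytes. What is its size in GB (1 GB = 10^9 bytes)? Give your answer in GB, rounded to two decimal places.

38,795,967,165 bytes given.
1 GB = 1,000,000,000 bytes
38,795,967,165 / 1,000,000,000 = 38.80 GB

38.80 GB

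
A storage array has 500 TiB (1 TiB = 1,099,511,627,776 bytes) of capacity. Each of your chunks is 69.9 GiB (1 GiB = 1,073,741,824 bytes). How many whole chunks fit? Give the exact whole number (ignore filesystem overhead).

7,324

Capacity: 500 TiB = 549,755,813,888,000 bytes
Per item: 69.9 GiB = 75,054,553,497.6 bytes
⌊549,755,813,888,000 / 75,054,553,497.6⌋ = 7,324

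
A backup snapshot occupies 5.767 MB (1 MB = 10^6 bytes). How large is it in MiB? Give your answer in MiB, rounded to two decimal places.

5.50 MiB

5.767 MB = 5.767 × 10^6 bytes = 5,767,000 bytes
1 MiB = 2^20 bytes = 1,048,576 bytes
5,767,000 / 1,048,576 = 5.50 MiB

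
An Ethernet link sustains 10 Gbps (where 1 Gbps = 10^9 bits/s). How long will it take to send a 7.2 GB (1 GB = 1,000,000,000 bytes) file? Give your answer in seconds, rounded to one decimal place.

5.8 seconds

7.2 GB = 7,200,000,000 bytes = 57,600,000,000 bits
10 Gbps = 10,000,000,000 bits/s
time = 57,600,000,000 / 10,000,000,000 = 5.8 s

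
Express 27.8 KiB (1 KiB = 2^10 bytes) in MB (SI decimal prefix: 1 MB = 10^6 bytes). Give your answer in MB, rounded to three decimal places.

27.8 KiB × 1,024 bytes/KiB = 28,467.2 bytes
1 MB = 1,000,000 bytes
28,467.2 / 1,000,000 = 0.028 MB

0.028 MB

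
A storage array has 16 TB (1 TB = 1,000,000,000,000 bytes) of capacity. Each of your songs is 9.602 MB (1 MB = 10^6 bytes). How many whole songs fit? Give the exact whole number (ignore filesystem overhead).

1,666,319

Capacity: 16 TB = 16,000,000,000,000 bytes
Per item: 9.602 MB = 9,602,000 bytes
⌊16,000,000,000,000 / 9,602,000⌋ = 1,666,319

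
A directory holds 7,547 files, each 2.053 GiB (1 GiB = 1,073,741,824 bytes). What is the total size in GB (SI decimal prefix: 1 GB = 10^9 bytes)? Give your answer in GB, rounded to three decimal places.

16,636.546 GB

Total = 7,547 × 2.053 GiB = 15493.991 GiB
= 15493.991 × 1,073,741,824 bytes = 16,636,546,157,379.584 bytes
1 GB = 1,000,000,000 bytes
16,636,546,157,379.584 / 1,000,000,000 = 16,636.546 GB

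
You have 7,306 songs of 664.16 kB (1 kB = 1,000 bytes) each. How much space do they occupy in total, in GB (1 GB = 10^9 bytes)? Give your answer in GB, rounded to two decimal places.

4.85 GB

Total = 7,306 × 664.16 kB = 4852352.96 kB
= 4852352.96 × 1,000 bytes = 4,852,352,960 bytes
1 GB = 1,000,000,000 bytes
4,852,352,960 / 1,000,000,000 = 4.85 GB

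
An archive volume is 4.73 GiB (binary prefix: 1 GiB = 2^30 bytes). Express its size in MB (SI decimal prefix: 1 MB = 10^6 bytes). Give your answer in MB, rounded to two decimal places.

5,078.80 MB

4.73 GiB × 1,073,741,824 bytes/GiB = 5,078,798,827.52 bytes
1 MB = 10^6 bytes = 1,000,000 bytes
5,078,798,827.52 / 1,000,000 = 5,078.80 MB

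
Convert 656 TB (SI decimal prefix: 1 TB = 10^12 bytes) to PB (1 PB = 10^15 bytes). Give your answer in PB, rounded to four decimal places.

656 TB × 1,000,000,000,000 bytes/TB = 656,000,000,000,000 bytes
1 PB = 1,000,000,000,000,000 bytes
656,000,000,000,000 / 1,000,000,000,000,000 = 0.6560 PB

0.6560 PB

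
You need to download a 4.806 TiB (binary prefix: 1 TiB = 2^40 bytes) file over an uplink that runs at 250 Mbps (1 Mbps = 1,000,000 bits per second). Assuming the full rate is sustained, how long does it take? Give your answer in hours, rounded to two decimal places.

4.806 TiB = 5,284,252,883,091.456 bytes = 42,274,023,064,731.648 bits
250 Mbps = 250,000,000 bits/s
time = 42,274,023,064,731.648 / 250,000,000 = 169,096.0923 s
169,096.0923 s / 3600 = 46.97 hours

46.97 hours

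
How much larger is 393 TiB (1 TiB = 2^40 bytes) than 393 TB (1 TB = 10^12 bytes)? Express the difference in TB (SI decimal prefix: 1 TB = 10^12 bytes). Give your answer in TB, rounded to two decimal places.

39.11 TB

393 TiB = 393 × 1,099,511,627,776 = 432,108,069,715,968 bytes
393 TB = 393 × 1,000,000,000,000 = 393,000,000,000,000 bytes
difference = 39,108,069,715,968 bytes
39,108,069,715,968 / 1,000,000,000,000 = 39.11 TB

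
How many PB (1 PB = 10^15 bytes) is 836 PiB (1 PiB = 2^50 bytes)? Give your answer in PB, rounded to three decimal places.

836 PiB × 1,125,899,906,842,624 bytes/PiB = 941,252,322,120,433,664 bytes
1 PB = 10^15 bytes = 1,000,000,000,000,000 bytes
941,252,322,120,433,664 / 1,000,000,000,000,000 = 941.252 PB

941.252 PB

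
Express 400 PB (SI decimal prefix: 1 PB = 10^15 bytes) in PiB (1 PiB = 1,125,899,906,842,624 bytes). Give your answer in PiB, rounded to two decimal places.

400 PB × 1,000,000,000,000,000 bytes/PB = 400,000,000,000,000,000 bytes
1 PiB = 2^50 bytes = 1,125,899,906,842,624 bytes
400,000,000,000,000,000 / 1,125,899,906,842,624 = 355.27 PiB

355.27 PiB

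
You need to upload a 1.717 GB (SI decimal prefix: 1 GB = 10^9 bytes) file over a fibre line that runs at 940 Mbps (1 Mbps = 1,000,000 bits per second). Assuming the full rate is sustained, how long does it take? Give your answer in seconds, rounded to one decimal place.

14.6 seconds

1.717 GB = 1,717,000,000 bytes = 13,736,000,000 bits
940 Mbps = 940,000,000 bits/s
time = 13,736,000,000 / 940,000,000 = 14.6 s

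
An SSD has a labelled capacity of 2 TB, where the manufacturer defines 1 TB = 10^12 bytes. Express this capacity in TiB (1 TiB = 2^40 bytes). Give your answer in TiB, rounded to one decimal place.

1.8 TiB

2 TB = 2 × 10^12 bytes = 2,000,000,000,000 bytes
1 TiB = 2^40 bytes = 1,099,511,627,776 bytes
2,000,000,000,000 / 1,099,511,627,776 = 1.8 TiB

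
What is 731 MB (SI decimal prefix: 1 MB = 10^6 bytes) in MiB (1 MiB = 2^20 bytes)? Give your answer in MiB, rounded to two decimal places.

697.14 MiB

731 MB = 731 × 10^6 bytes = 731,000,000 bytes
1 MiB = 2^20 bytes = 1,048,576 bytes
731,000,000 / 1,048,576 = 697.14 MiB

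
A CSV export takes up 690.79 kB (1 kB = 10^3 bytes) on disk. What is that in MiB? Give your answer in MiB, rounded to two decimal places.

690.79 kB = 690.79 × 10^3 bytes = 690,790 bytes
1 MiB = 2^20 bytes = 1,048,576 bytes
690,790 / 1,048,576 = 0.66 MiB

0.66 MiB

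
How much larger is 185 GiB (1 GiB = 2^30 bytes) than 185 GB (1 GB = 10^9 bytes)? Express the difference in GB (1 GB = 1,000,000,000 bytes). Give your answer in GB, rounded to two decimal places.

13.64 GB

185 GiB = 185 × 1,073,741,824 = 198,642,237,440 bytes
185 GB = 185 × 1,000,000,000 = 185,000,000,000 bytes
difference = 13,642,237,440 bytes
13,642,237,440 / 1,000,000,000 = 13.64 GB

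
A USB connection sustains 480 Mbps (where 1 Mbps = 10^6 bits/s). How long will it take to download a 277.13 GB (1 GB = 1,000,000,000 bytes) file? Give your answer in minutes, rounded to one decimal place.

277.13 GB = 277,130,000,000 bytes = 2,217,040,000,000 bits
480 Mbps = 480,000,000 bits/s
time = 2,217,040,000,000 / 480,000,000 = 4,618.83 s
4,618.83 s / 60 = 77.0 minutes

77.0 minutes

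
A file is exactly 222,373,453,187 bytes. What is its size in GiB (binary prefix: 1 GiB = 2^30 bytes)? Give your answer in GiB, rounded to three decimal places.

222,373,453,187 bytes given.
1 GiB = 1,073,741,824 bytes
222,373,453,187 / 1,073,741,824 = 207.101 GiB

207.101 GiB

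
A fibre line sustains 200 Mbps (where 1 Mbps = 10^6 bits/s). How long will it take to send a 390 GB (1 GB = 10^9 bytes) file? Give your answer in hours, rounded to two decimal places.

4.33 hours

390 GB = 390,000,000,000 bytes = 3,120,000,000,000 bits
200 Mbps = 200,000,000 bits/s
time = 3,120,000,000,000 / 200,000,000 = 15,600.0000 s
15,600.0000 s / 3600 = 4.33 hours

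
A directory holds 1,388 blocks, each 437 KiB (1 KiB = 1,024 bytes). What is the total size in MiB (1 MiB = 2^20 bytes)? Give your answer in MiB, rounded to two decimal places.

592.34 MiB

Total = 1,388 × 437 KiB = 606,556 KiB
= 606,556 × 1,024 bytes = 621,113,344 bytes
1 MiB = 1,048,576 bytes
621,113,344 / 1,048,576 = 592.34 MiB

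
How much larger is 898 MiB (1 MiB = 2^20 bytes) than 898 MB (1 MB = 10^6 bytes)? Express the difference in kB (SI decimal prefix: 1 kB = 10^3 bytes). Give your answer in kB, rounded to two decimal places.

43,621.25 kB

898 MiB = 898 × 1,048,576 = 941,621,248 bytes
898 MB = 898 × 1,000,000 = 898,000,000 bytes
difference = 43,621,248 bytes
43,621,248 / 1,000 = 43,621.25 kB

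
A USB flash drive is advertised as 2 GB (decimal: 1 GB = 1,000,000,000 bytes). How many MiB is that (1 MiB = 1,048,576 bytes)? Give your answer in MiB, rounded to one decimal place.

1,907.3 MiB

2 GB = 2 × 10^9 bytes = 2,000,000,000 bytes
1 MiB = 2^20 bytes = 1,048,576 bytes
2,000,000,000 / 1,048,576 = 1,907.3 MiB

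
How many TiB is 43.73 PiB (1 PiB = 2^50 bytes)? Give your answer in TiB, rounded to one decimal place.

43.73 PiB × 1,125,899,906,842,624 bytes/PiB = 49,235,602,926,227,947.52 bytes
1 TiB = 2^40 bytes = 1,099,511,627,776 bytes
49,235,602,926,227,947.52 / 1,099,511,627,776 = 44,779.5 TiB

44,779.5 TiB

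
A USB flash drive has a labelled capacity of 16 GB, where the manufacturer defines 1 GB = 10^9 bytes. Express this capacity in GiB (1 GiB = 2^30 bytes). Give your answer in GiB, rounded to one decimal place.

16 GB × 1,000,000,000 bytes/GB = 16,000,000,000 bytes
1 GiB = 2^30 bytes = 1,073,741,824 bytes
16,000,000,000 / 1,073,741,824 = 14.9 GiB

14.9 GiB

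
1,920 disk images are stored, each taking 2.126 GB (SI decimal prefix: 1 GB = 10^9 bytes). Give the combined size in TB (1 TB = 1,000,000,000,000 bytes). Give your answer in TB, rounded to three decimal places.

Total = 1,920 × 2.126 GB = 4081.92 GB
= 4081.92 × 1,000,000,000 bytes = 4,081,920,000,000 bytes
1 TB = 1,000,000,000,000 bytes
4,081,920,000,000 / 1,000,000,000,000 = 4.082 TB

4.082 TB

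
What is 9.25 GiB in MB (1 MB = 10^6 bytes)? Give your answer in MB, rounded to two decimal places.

9,932.11 MB

9.25 GiB × 1,073,741,824 bytes/GiB = 9,932,111,872 bytes
1 MB = 1,000,000 bytes
9,932,111,872 / 1,000,000 = 9,932.11 MB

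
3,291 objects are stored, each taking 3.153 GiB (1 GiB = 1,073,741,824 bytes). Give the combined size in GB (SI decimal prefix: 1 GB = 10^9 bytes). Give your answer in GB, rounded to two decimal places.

11,141.71 GB

Total = 3,291 × 3.153 GiB = 10376.523 GiB
= 10376.523 × 1,073,741,824 bytes = 11,141,706,732,797.952 bytes
1 GB = 1,000,000,000 bytes
11,141,706,732,797.952 / 1,000,000,000 = 11,141.71 GB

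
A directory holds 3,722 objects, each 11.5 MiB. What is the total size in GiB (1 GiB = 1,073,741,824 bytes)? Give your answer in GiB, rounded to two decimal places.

41.80 GiB

Total = 3,722 × 11.5 MiB = 42,803 MiB
= 42,803 × 1,048,576 bytes = 44,882,198,528 bytes
1 GiB = 1,073,741,824 bytes
44,882,198,528 / 1,073,741,824 = 41.80 GiB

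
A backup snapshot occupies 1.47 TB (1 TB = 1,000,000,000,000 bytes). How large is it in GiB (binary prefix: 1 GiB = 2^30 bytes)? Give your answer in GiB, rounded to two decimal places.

1.47 TB = 1.47 × 10^12 bytes = 1,470,000,000,000 bytes
1 GiB = 1,073,741,824 bytes
1,470,000,000,000 / 1,073,741,824 = 1,369.04 GiB

1,369.04 GiB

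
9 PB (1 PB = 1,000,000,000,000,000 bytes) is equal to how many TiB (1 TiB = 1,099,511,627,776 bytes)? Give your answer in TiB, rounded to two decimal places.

9 PB × 1,000,000,000,000,000 bytes/PB = 9,000,000,000,000,000 bytes
1 TiB = 2^40 bytes = 1,099,511,627,776 bytes
9,000,000,000,000,000 / 1,099,511,627,776 = 8,185.45 TiB

8,185.45 TiB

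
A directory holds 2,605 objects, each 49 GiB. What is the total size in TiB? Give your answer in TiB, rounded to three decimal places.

124.653 TiB

Total = 2,605 × 49 GiB = 127,645 GiB
= 127,645 × 1,073,741,824 bytes = 137,057,775,124,480 bytes
1 TiB = 1,099,511,627,776 bytes
137,057,775,124,480 / 1,099,511,627,776 = 124.653 TiB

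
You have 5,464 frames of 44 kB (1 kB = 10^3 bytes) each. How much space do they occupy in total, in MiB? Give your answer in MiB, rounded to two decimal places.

229.28 MiB

Total = 5,464 × 44 kB = 240,416 kB
= 240,416 × 1,000 bytes = 240,416,000 bytes
1 MiB = 1,048,576 bytes
240,416,000 / 1,048,576 = 229.28 MiB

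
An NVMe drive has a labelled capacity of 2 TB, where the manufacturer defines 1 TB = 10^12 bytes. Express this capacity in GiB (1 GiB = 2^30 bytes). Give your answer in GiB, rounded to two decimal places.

2 TB = 2 × 10^12 bytes = 2,000,000,000,000 bytes
1 GiB = 1,073,741,824 bytes
2,000,000,000,000 / 1,073,741,824 = 1,862.65 GiB

1,862.65 GiB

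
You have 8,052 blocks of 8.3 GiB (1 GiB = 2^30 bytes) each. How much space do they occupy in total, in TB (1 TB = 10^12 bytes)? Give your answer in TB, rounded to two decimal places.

71.76 TB

Total = 8,052 × 8.3 GiB = 66831.6 GiB
= 66831.6 × 1,073,741,824 bytes = 71,759,884,084,838.4 bytes
1 TB = 1,000,000,000,000 bytes
71,759,884,084,838.4 / 1,000,000,000,000 = 71.76 TB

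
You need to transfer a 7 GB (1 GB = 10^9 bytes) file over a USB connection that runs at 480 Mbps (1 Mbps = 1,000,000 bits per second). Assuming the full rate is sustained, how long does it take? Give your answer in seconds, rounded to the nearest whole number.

7 GB = 7,000,000,000 bytes = 56,000,000,000 bits
480 Mbps = 480,000,000 bits/s
time = 56,000,000,000 / 480,000,000 = 117 s

117 seconds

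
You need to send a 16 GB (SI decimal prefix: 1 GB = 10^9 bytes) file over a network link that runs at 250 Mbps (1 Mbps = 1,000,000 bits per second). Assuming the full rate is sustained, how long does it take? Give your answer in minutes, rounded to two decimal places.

16 GB = 16,000,000,000 bytes = 128,000,000,000 bits
250 Mbps = 250,000,000 bits/s
time = 128,000,000,000 / 250,000,000 = 512.000 s
512.000 s / 60 = 8.53 minutes

8.53 minutes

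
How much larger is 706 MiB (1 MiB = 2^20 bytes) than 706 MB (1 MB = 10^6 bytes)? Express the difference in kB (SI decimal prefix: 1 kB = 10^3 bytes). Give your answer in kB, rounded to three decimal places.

34,294.656 kB

706 MiB = 706 × 1,048,576 = 740,294,656 bytes
706 MB = 706 × 1,000,000 = 706,000,000 bytes
difference = 34,294,656 bytes
34,294,656 / 1,000 = 34,294.656 kB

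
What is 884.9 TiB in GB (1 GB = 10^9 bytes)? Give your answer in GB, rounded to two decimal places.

884.9 TiB = 884.9 × 2^40 bytes = 972,957,839,418,982.4 bytes
1 GB = 10^9 bytes = 1,000,000,000 bytes
972,957,839,418,982.4 / 1,000,000,000 = 972,957.84 GB

972,957.84 GB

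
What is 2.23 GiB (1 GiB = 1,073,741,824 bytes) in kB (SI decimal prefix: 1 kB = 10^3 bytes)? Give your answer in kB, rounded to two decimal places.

2,394,444.27 kB

2.23 GiB = 2.23 × 2^30 bytes = 2,394,444,267.52 bytes
1 kB = 10^3 bytes = 1,000 bytes
2,394,444,267.52 / 1,000 = 2,394,444.27 kB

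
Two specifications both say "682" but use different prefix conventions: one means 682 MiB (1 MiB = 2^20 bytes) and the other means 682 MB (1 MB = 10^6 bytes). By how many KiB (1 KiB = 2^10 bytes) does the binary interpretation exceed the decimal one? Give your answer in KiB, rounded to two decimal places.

682 MiB = 682 × 1,048,576 = 715,128,832 bytes
682 MB = 682 × 1,000,000 = 682,000,000 bytes
difference = 33,128,832 bytes
33,128,832 / 1,024 = 32,352.38 KiB

32,352.38 KiB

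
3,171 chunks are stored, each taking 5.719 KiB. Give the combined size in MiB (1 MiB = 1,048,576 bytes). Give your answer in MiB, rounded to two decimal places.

17.71 MiB

Total = 3,171 × 5.719 KiB = 18134.949 KiB
= 18134.949 × 1,024 bytes = 18,570,187.776 bytes
1 MiB = 1,048,576 bytes
18,570,187.776 / 1,048,576 = 17.71 MiB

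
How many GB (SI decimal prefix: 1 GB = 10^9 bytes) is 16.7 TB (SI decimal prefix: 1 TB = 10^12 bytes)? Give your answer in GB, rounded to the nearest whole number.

16.7 TB = 16.7 × 10^12 bytes = 16,700,000,000,000 bytes
1 GB = 1,000,000,000 bytes
16,700,000,000,000 / 1,000,000,000 = 16,700 GB

16,700 GB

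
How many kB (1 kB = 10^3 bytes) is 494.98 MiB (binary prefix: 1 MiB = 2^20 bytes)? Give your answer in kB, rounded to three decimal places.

494.98 MiB = 494.98 × 2^20 bytes = 519,024,148.48 bytes
1 kB = 1,000 bytes
519,024,148.48 / 1,000 = 519,024.148 kB

519,024.148 kB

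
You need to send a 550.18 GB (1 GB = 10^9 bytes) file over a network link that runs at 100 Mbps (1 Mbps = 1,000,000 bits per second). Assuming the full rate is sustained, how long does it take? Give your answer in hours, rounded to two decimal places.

550.18 GB = 550,180,000,000 bytes = 4,401,440,000,000 bits
100 Mbps = 100,000,000 bits/s
time = 4,401,440,000,000 / 100,000,000 = 44,014.4000 s
44,014.4000 s / 3600 = 12.23 hours

12.23 hours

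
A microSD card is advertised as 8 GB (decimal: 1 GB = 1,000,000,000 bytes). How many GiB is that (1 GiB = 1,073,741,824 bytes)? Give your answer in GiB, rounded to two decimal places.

8 GB = 8 × 10^9 bytes = 8,000,000,000 bytes
1 GiB = 1,073,741,824 bytes
8,000,000,000 / 1,073,741,824 = 7.45 GiB

7.45 GiB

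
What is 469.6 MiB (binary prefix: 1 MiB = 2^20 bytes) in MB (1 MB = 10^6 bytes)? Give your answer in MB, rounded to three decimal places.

492.411 MB

469.6 MiB = 469.6 × 2^20 bytes = 492,411,289.6 bytes
1 MB = 1,000,000 bytes
492,411,289.6 / 1,000,000 = 492.411 MB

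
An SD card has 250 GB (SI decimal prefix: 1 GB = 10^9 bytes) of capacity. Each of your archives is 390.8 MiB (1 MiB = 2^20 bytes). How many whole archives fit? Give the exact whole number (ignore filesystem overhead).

Capacity: 250 GB = 250,000,000,000 bytes
Per item: 390.8 MiB = 409,783,500.8 bytes
⌊250,000,000,000 / 409,783,500.8⌋ = 610

610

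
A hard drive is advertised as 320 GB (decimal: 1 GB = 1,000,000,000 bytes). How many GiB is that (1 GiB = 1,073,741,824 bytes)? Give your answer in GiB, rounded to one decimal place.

298.0 GiB

320 GB × 1,000,000,000 bytes/GB = 320,000,000,000 bytes
1 GiB = 1,073,741,824 bytes
320,000,000,000 / 1,073,741,824 = 298.0 GiB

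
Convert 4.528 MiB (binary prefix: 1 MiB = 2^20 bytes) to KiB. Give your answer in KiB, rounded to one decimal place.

4.528 MiB = 4.528 × 2^20 bytes = 4,747,952.128 bytes
1 KiB = 2^10 bytes = 1,024 bytes
4,747,952.128 / 1,024 = 4,636.7 KiB

4,636.7 KiB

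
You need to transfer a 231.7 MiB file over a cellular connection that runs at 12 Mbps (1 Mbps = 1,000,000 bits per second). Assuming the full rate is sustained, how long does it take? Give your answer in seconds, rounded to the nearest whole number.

162 seconds

231.7 MiB = 242,955,059.2 bytes = 1,943,640,473.6 bits
12 Mbps = 12,000,000 bits/s
time = 1,943,640,473.6 / 12,000,000 = 162 s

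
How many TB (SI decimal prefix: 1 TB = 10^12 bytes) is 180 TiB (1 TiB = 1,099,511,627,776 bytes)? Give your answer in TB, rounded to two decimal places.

180 TiB = 180 × 2^40 bytes = 197,912,092,999,680 bytes
1 TB = 1,000,000,000,000 bytes
197,912,092,999,680 / 1,000,000,000,000 = 197.91 TB

197.91 TB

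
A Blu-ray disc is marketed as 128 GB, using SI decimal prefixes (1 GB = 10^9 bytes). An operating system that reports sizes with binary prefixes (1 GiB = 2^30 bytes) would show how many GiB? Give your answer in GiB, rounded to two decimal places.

119.21 GiB

128 GB × 1,000,000,000 bytes/GB = 128,000,000,000 bytes
1 GiB = 1,073,741,824 bytes
128,000,000,000 / 1,073,741,824 = 119.21 GiB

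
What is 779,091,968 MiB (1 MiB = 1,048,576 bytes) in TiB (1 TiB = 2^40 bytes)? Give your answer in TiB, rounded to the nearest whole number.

743 TiB

779,091,968 MiB = 779,091,968 × 2^20 bytes = 816,937,139,437,568 bytes
1 TiB = 1,099,511,627,776 bytes
816,937,139,437,568 / 1,099,511,627,776 = 743 TiB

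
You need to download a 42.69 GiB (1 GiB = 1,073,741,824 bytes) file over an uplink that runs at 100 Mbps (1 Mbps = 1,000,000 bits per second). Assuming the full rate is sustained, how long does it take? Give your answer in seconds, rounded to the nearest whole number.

42.69 GiB = 45,838,038,466.56 bytes = 366,704,307,732.48 bits
100 Mbps = 100,000,000 bits/s
time = 366,704,307,732.48 / 100,000,000 = 3,667 s

3,667 seconds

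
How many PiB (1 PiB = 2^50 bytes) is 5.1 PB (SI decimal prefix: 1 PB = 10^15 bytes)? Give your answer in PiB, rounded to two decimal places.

4.53 PiB

5.1 PB × 1,000,000,000,000,000 bytes/PB = 5,100,000,000,000,000 bytes
1 PiB = 2^50 bytes = 1,125,899,906,842,624 bytes
5,100,000,000,000,000 / 1,125,899,906,842,624 = 4.53 PiB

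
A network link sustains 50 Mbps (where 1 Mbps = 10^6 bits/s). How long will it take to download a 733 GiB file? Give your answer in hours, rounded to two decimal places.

34.98 hours

733 GiB = 787,052,756,992 bytes = 6,296,422,055,936 bits
50 Mbps = 50,000,000 bits/s
time = 6,296,422,055,936 / 50,000,000 = 125,928.4411 s
125,928.4411 s / 3600 = 34.98 hours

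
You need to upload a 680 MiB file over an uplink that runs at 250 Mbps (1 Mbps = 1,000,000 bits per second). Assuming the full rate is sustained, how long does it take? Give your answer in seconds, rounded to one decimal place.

22.8 seconds

680 MiB = 713,031,680 bytes = 5,704,253,440 bits
250 Mbps = 250,000,000 bits/s
time = 5,704,253,440 / 250,000,000 = 22.8 s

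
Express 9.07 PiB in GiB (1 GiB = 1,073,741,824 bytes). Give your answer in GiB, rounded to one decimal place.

9.07 PiB × 1,125,899,906,842,624 bytes/PiB = 10,211,912,155,062,599.68 bytes
1 GiB = 2^30 bytes = 1,073,741,824 bytes
10,211,912,155,062,599.68 / 1,073,741,824 = 9,510,584.3 GiB

9,510,584.3 GiB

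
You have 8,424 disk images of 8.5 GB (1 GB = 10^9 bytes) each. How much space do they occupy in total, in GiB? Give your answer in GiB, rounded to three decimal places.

66,686.422 GiB

Total = 8,424 × 8.5 GB = 71,604 GB
= 71,604 × 1,000,000,000 bytes = 71,604,000,000,000 bytes
1 GiB = 1,073,741,824 bytes
71,604,000,000,000 / 1,073,741,824 = 66,686.422 GiB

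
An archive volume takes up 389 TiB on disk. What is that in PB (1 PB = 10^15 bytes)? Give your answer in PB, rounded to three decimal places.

0.428 PB

389 TiB × 1,099,511,627,776 bytes/TiB = 427,710,023,204,864 bytes
1 PB = 1,000,000,000,000,000 bytes
427,710,023,204,864 / 1,000,000,000,000,000 = 0.428 PB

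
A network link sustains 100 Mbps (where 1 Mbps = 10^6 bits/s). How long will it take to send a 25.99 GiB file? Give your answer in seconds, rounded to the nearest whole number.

25.99 GiB = 27,906,550,005.76 bytes = 223,252,400,046.08 bits
100 Mbps = 100,000,000 bits/s
time = 223,252,400,046.08 / 100,000,000 = 2,233 s

2,233 seconds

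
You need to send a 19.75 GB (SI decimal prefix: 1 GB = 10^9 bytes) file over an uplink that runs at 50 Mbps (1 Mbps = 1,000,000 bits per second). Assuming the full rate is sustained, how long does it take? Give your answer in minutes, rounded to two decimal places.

52.67 minutes

19.75 GB = 19,750,000,000 bytes = 158,000,000,000 bits
50 Mbps = 50,000,000 bits/s
time = 158,000,000,000 / 50,000,000 = 3,160.000 s
3,160.000 s / 60 = 52.67 minutes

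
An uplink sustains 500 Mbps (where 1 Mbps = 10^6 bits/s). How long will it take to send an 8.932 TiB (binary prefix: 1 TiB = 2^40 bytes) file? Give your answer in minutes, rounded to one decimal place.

2,618.9 minutes

8.932 TiB = 9,820,837,859,295.232 bytes = 78,566,702,874,361.856 bits
500 Mbps = 500,000,000 bits/s
time = 78,566,702,874,361.856 / 500,000,000 = 157,133.41 s
157,133.41 s / 60 = 2,618.9 minutes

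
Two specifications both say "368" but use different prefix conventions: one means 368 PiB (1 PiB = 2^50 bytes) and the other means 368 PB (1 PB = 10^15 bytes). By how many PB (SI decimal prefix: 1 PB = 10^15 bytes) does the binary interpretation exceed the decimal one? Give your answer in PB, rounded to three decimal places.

368 PiB = 368 × 1,125,899,906,842,624 = 414,331,165,718,085,632 bytes
368 PB = 368 × 1,000,000,000,000,000 = 368,000,000,000,000,000 bytes
difference = 46,331,165,718,085,632 bytes
46,331,165,718,085,632 / 1,000,000,000,000,000 = 46.331 PB

46.331 PB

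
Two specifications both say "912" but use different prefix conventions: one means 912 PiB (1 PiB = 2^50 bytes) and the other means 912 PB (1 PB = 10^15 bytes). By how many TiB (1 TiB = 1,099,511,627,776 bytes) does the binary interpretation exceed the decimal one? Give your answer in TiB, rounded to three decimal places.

912 PiB = 912 × 1,125,899,906,842,624 = 1,026,820,715,040,473,088 bytes
912 PB = 912 × 1,000,000,000,000,000 = 912,000,000,000,000,000 bytes
difference = 114,820,715,040,473,088 bytes
114,820,715,040,473,088 / 1,099,511,627,776 = 104,428.832 TiB

104,428.832 TiB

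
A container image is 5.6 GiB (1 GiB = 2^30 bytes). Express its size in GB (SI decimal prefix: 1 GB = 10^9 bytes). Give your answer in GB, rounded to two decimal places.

6.01 GB

5.6 GiB = 5.6 × 2^30 bytes = 6,012,954,214.4 bytes
1 GB = 1,000,000,000 bytes
6,012,954,214.4 / 1,000,000,000 = 6.01 GB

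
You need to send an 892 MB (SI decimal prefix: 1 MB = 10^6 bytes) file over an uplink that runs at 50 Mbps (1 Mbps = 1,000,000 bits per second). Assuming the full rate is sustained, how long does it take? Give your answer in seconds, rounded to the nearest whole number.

892 MB = 892,000,000 bytes = 7,136,000,000 bits
50 Mbps = 50,000,000 bits/s
time = 7,136,000,000 / 50,000,000 = 143 s

143 seconds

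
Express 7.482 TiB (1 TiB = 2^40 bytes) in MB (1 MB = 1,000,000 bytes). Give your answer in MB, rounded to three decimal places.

8,226,545.999 MB

7.482 TiB = 7.482 × 2^40 bytes = 8,226,545,999,020.032 bytes
1 MB = 1,000,000 bytes
8,226,545,999,020.032 / 1,000,000 = 8,226,545.999 MB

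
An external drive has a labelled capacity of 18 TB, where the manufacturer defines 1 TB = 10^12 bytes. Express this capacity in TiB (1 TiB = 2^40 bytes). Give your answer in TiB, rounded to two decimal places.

16.37 TiB

18 TB = 18 × 10^12 bytes = 18,000,000,000,000 bytes
1 TiB = 1,099,511,627,776 bytes
18,000,000,000,000 / 1,099,511,627,776 = 16.37 TiB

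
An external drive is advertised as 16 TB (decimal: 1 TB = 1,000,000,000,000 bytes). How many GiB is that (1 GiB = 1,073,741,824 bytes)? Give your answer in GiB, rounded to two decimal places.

14,901.16 GiB

16 TB × 1,000,000,000,000 bytes/TB = 16,000,000,000,000 bytes
1 GiB = 1,073,741,824 bytes
16,000,000,000,000 / 1,073,741,824 = 14,901.16 GiB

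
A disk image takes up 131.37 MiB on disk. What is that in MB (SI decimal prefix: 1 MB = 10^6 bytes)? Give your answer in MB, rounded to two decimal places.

137.75 MB

131.37 MiB = 131.37 × 2^20 bytes = 137,751,429.12 bytes
1 MB = 1,000,000 bytes
137,751,429.12 / 1,000,000 = 137.75 MB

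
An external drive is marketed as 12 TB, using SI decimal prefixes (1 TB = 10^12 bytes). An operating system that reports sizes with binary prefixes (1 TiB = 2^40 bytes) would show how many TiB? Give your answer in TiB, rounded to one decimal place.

12 TB = 12 × 10^12 bytes = 12,000,000,000,000 bytes
1 TiB = 2^40 bytes = 1,099,511,627,776 bytes
12,000,000,000,000 / 1,099,511,627,776 = 10.9 TiB

10.9 TiB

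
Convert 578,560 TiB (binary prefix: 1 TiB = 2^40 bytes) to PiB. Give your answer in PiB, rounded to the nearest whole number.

565 PiB

578,560 TiB = 578,560 × 2^40 bytes = 636,133,447,366,082,560 bytes
1 PiB = 1,125,899,906,842,624 bytes
636,133,447,366,082,560 / 1,125,899,906,842,624 = 565 PiB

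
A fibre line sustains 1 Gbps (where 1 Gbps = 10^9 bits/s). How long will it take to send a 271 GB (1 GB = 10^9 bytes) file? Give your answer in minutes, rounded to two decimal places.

271 GB = 271,000,000,000 bytes = 2,168,000,000,000 bits
1 Gbps = 1,000,000,000 bits/s
time = 2,168,000,000,000 / 1,000,000,000 = 2,168.000 s
2,168.000 s / 60 = 36.13 minutes

36.13 minutes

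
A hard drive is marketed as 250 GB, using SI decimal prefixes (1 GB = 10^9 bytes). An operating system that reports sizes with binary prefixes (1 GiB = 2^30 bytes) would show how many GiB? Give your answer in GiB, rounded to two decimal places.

232.83 GiB

250 GB = 250 × 10^9 bytes = 250,000,000,000 bytes
1 GiB = 1,073,741,824 bytes
250,000,000,000 / 1,073,741,824 = 232.83 GiB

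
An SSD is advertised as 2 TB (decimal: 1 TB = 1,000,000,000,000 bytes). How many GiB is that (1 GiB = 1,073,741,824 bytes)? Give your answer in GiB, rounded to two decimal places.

1,862.65 GiB

2 TB = 2 × 10^12 bytes = 2,000,000,000,000 bytes
1 GiB = 2^30 bytes = 1,073,741,824 bytes
2,000,000,000,000 / 1,073,741,824 = 1,862.65 GiB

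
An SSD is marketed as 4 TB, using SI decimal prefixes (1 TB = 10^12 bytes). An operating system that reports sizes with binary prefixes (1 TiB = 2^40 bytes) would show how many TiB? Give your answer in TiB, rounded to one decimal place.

3.6 TiB

4 TB × 1,000,000,000,000 bytes/TB = 4,000,000,000,000 bytes
1 TiB = 2^40 bytes = 1,099,511,627,776 bytes
4,000,000,000,000 / 1,099,511,627,776 = 3.6 TiB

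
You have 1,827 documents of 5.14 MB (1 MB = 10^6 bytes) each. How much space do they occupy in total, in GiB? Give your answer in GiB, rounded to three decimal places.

Total = 1,827 × 5.14 MB = 9390.78 MB
= 9390.78 × 1,000,000 bytes = 9,390,780,000 bytes
1 GiB = 1,073,741,824 bytes
9,390,780,000 / 1,073,741,824 = 8.746 GiB

8.746 GiB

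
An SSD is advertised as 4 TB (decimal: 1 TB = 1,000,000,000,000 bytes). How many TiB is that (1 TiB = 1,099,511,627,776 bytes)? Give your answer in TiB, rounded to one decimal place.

4 TB = 4 × 10^12 bytes = 4,000,000,000,000 bytes
1 TiB = 1,099,511,627,776 bytes
4,000,000,000,000 / 1,099,511,627,776 = 3.6 TiB

3.6 TiB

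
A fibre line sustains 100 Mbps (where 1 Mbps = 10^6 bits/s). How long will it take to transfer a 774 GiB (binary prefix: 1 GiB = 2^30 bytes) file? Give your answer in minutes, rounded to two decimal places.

774 GiB = 831,076,171,776 bytes = 6,648,609,374,208 bits
100 Mbps = 100,000,000 bits/s
time = 6,648,609,374,208 / 100,000,000 = 66,486.094 s
66,486.094 s / 60 = 1,108.10 minutes

1,108.10 minutes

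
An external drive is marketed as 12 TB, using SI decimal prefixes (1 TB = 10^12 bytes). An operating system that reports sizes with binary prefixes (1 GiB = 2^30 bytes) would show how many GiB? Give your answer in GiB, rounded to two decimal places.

12 TB × 1,000,000,000,000 bytes/TB = 12,000,000,000,000 bytes
1 GiB = 2^30 bytes = 1,073,741,824 bytes
12,000,000,000,000 / 1,073,741,824 = 11,175.87 GiB

11,175.87 GiB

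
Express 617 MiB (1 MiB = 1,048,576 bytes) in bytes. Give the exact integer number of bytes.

646,971,392 bytes

617 × 1,048,576 = 646,971,392 bytes  (1 MiB = 2^20 bytes)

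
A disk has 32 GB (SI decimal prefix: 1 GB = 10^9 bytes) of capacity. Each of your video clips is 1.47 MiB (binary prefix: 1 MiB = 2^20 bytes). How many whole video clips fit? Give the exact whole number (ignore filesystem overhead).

20,760

Capacity: 32 GB = 32,000,000,000 bytes
Per item: 1.47 MiB = 1,541,406.72 bytes
⌊32,000,000,000 / 1,541,406.72⌋ = 20,760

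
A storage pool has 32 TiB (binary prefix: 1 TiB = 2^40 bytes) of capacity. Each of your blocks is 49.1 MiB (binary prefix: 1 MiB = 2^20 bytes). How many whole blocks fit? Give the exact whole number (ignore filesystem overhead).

Capacity: 32 TiB = 35,184,372,088,832 bytes
Per item: 49.1 MiB = 51,485,081.6 bytes
⌊35,184,372,088,832 / 51,485,081.6⌋ = 683,389

683,389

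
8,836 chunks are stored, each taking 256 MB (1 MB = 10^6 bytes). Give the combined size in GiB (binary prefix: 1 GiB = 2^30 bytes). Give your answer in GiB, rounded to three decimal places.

Total = 8,836 × 256 MB = 2,262,016 MB
= 2,262,016 × 1,000,000 bytes = 2,262,016,000,000 bytes
1 GiB = 1,073,741,824 bytes
2,262,016,000,000 / 1,073,741,824 = 2,106.667 GiB

2,106.667 GiB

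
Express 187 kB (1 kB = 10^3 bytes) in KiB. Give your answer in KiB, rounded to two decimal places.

187 kB × 1,000 bytes/kB = 187,000 bytes
1 KiB = 1,024 bytes
187,000 / 1,024 = 182.62 KiB

182.62 KiB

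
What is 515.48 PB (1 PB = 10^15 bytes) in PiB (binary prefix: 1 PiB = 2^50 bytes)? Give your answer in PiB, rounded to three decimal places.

457.838 PiB

515.48 PB = 515.48 × 10^15 bytes = 515,480,000,000,000,000 bytes
1 PiB = 2^50 bytes = 1,125,899,906,842,624 bytes
515,480,000,000,000,000 / 1,125,899,906,842,624 = 457.838 PiB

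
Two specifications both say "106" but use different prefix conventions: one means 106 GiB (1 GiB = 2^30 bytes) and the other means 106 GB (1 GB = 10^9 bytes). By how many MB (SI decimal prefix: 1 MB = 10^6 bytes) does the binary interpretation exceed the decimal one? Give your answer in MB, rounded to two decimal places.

106 GiB = 106 × 1,073,741,824 = 113,816,633,344 bytes
106 GB = 106 × 1,000,000,000 = 106,000,000,000 bytes
difference = 7,816,633,344 bytes
7,816,633,344 / 1,000,000 = 7,816.63 MB

7,816.63 MB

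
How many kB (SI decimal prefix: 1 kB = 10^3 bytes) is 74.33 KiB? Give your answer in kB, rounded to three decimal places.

74.33 KiB × 1,024 bytes/KiB = 76,113.92 bytes
1 kB = 10^3 bytes = 1,000 bytes
76,113.92 / 1,000 = 76.114 kB

76.114 kB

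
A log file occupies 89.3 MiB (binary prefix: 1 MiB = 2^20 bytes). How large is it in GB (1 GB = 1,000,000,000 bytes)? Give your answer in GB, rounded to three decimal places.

0.094 GB

89.3 MiB × 1,048,576 bytes/MiB = 93,637,836.8 bytes
1 GB = 10^9 bytes = 1,000,000,000 bytes
93,637,836.8 / 1,000,000,000 = 0.094 GB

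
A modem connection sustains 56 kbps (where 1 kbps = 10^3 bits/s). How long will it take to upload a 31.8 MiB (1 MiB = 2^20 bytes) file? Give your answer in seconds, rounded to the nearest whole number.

4,764 seconds

31.8 MiB = 33,344,716.8 bytes = 266,757,734.4 bits
56 kbps = 56,000 bits/s
time = 266,757,734.4 / 56,000 = 4,764 s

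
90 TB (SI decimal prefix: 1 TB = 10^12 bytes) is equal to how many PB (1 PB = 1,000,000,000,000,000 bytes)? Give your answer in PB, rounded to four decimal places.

0.0900 PB

90 TB = 90 × 10^12 bytes = 90,000,000,000,000 bytes
1 PB = 1,000,000,000,000,000 bytes
90,000,000,000,000 / 1,000,000,000,000,000 = 0.0900 PB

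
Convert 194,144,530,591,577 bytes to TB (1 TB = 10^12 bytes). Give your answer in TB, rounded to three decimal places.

194,144,530,591,577 bytes given.
1 TB = 1,000,000,000,000 bytes
194,144,530,591,577 / 1,000,000,000,000 = 194.145 TB

194.145 TB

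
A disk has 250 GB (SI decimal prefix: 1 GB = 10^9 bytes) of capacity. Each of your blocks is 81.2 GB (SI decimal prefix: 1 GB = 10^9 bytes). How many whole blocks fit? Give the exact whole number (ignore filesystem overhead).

3

Capacity: 250 GB = 250,000,000,000 bytes
Per item: 81.2 GB = 81,200,000,000 bytes
⌊250,000,000,000 / 81,200,000,000⌋ = 3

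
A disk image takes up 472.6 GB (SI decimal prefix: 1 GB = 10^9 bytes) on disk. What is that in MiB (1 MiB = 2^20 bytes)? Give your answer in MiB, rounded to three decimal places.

450,706.482 MiB

472.6 GB = 472.6 × 10^9 bytes = 472,600,000,000 bytes
1 MiB = 2^20 bytes = 1,048,576 bytes
472,600,000,000 / 1,048,576 = 450,706.482 MiB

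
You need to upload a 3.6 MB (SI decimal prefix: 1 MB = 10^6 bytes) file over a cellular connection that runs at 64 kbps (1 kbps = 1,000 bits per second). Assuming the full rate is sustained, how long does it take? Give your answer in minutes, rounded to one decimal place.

3.6 MB = 3,600,000 bytes = 28,800,000 bits
64 kbps = 64,000 bits/s
time = 28,800,000 / 64,000 = 450.00 s
450.00 s / 60 = 7.5 minutes

7.5 minutes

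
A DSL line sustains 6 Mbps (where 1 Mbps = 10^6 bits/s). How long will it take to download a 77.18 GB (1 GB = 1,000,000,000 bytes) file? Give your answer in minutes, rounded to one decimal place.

77.18 GB = 77,180,000,000 bytes = 617,440,000,000 bits
6 Mbps = 6,000,000 bits/s
time = 617,440,000,000 / 6,000,000 = 102,906.67 s
102,906.67 s / 60 = 1,715.1 minutes

1,715.1 minutes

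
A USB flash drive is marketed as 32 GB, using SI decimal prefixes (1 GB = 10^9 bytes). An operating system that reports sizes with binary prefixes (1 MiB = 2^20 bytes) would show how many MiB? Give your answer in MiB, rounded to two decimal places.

30,517.58 MiB

32 GB × 1,000,000,000 bytes/GB = 32,000,000,000 bytes
1 MiB = 2^20 bytes = 1,048,576 bytes
32,000,000,000 / 1,048,576 = 30,517.58 MiB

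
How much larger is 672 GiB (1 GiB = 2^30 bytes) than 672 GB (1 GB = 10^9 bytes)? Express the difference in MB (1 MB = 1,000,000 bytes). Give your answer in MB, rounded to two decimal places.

49,554.51 MB

672 GiB = 672 × 1,073,741,824 = 721,554,505,728 bytes
672 GB = 672 × 1,000,000,000 = 672,000,000,000 bytes
difference = 49,554,505,728 bytes
49,554,505,728 / 1,000,000 = 49,554.51 MB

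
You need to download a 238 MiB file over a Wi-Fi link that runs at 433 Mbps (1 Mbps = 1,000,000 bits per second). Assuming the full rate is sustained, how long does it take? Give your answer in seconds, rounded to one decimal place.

238 MiB = 249,561,088 bytes = 1,996,488,704 bits
433 Mbps = 433,000,000 bits/s
time = 1,996,488,704 / 433,000,000 = 4.6 s

4.6 seconds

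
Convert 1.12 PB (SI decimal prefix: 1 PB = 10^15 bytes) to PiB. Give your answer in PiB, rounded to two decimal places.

1.12 PB = 1.12 × 10^15 bytes = 1,120,000,000,000,000 bytes
1 PiB = 2^50 bytes = 1,125,899,906,842,624 bytes
1,120,000,000,000,000 / 1,125,899,906,842,624 = 0.99 PiB

0.99 PiB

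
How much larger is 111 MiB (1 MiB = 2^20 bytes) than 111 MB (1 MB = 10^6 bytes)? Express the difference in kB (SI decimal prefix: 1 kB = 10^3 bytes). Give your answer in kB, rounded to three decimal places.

5,391.936 kB

111 MiB = 111 × 1,048,576 = 116,391,936 bytes
111 MB = 111 × 1,000,000 = 111,000,000 bytes
difference = 5,391,936 bytes
5,391,936 / 1,000 = 5,391.936 kB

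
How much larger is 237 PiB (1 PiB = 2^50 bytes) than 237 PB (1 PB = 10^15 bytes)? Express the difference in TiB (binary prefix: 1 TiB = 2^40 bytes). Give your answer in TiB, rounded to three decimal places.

237 PiB = 237 × 1,125,899,906,842,624 = 266,838,277,921,701,888 bytes
237 PB = 237 × 1,000,000,000,000,000 = 237,000,000,000,000,000 bytes
difference = 29,838,277,921,701,888 bytes
29,838,277,921,701,888 / 1,099,511,627,776 = 27,137.756 TiB

27,137.756 TiB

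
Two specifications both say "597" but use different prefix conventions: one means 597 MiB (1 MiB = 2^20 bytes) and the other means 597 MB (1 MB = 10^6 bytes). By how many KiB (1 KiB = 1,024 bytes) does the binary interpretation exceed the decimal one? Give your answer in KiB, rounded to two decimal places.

28,320.19 KiB

597 MiB = 597 × 1,048,576 = 625,999,872 bytes
597 MB = 597 × 1,000,000 = 597,000,000 bytes
difference = 28,999,872 bytes
28,999,872 / 1,024 = 28,320.19 KiB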